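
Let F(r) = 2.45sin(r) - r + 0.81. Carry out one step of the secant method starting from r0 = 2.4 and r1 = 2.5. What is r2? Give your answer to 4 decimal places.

F(2.4) = 0.064885, F(2.5) = -0.223743
r2 = 2.500000 − (-0.223743)·(2.500000 − 2.400000) / (-0.223743 − 0.064885) = 2.500000 − (-0.022374)/(-0.288628) = 2.422480

2.4225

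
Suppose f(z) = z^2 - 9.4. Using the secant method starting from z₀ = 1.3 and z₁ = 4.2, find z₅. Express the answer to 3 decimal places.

3.066

f(1.3) = -7.71000, f(4.2) = 8.24000
z₂ = 4.20000 − 8.24000·(4.20000 − 1.30000) / (8.24000 − (-7.71000)) = 4.20000 − (23.89600)/(15.95000) = 2.70182
f(2.70182) = -2.10018
z₃ = 2.70182 − (-2.10018)·(2.70182 − 4.20000) / (-2.10018 − 8.24000) = 2.70182 − (3.14645)/(-10.34018) = 3.00611
f(3.00611) = -0.36329
z₄ = 3.00611 − (-0.36329)·(3.00611 − 2.70182) / (-0.36329 − (-2.10018)) = 3.00611 − (-0.11055)/(1.73689) = 3.06976
f(3.06976) = 0.02342
z₅ = 3.06976 − 0.02342·(3.06976 − 3.00611) / (0.02342 − (-0.36329)) = 3.06976 − (0.00149)/(0.38671) = 3.06590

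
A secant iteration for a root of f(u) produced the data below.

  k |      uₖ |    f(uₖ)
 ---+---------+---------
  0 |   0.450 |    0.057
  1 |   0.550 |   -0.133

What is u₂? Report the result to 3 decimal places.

u₂ = 0.550 − (-0.133)·(0.550 − 0.450) / (-0.133 − 0.057)
   = 0.550 − (-0.01330)/(-0.19000) = 0.48000

0.480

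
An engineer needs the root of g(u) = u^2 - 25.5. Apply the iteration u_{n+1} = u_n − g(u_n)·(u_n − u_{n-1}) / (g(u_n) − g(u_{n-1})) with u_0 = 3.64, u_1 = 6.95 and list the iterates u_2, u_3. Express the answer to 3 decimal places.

g(3.64) = -12.25040, g(6.95) = 22.80250
u_2 = 6.95000 − 22.80250·(6.95000 − 3.64000) / (22.80250 − (-12.25040)) = 6.95000 − (75.47628)/(35.05290) = 4.79679
g(4.79679) = -2.49081
u_3 = 4.79679 − (-2.49081)·(4.79679 − 6.95000) / (-2.49081 − 22.80250) = 4.79679 − (5.36324)/(-25.29331) = 5.00883

4.797, 5.009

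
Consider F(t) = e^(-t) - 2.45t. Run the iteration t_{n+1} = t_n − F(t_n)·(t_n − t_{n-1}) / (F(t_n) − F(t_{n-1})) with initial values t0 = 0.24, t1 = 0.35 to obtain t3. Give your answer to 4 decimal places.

F(0.24) = 0.198628, F(0.35) = -0.152812
t2 = 0.350000 − (-0.152812)·(0.350000 − 0.240000) / (-0.152812 − 0.198628) = 0.350000 − (-0.016809)/(-0.351440) = 0.302170
F(0.302170) = -0.001105
t3 = 0.302170 − (-0.001105)·(0.302170 − 0.350000) / (-0.001105 − (-0.152812)) = 0.302170 − (0.000053)/(0.151707) = 0.301822

0.3018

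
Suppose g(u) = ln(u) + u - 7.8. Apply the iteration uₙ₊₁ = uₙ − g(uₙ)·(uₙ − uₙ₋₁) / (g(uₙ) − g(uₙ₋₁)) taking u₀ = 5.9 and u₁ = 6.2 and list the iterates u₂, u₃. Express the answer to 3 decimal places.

6.007, 6.007

g(5.9) = -0.12505, g(6.2) = 0.22455
u₂ = 6.20000 − 0.22455·(6.20000 − 5.90000) / (0.22455 − (-0.12505)) = 6.20000 − (0.06736)/(0.34960) = 6.00731
g(6.00731) = 0.00028
u₃ = 6.00731 − 0.00028·(6.00731 − 6.20000) / (0.00028 − 0.22455) = 6.00731 − (-0.00005)/(-0.22427) = 6.00706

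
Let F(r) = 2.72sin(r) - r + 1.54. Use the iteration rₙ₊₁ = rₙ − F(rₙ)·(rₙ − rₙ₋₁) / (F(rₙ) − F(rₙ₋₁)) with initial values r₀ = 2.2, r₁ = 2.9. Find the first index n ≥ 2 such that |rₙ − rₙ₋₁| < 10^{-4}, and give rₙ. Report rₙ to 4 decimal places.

F(2.2) = 1.539110, F(2.9) = -0.709242
r₂ = 2.900000 − (-0.709242)·(0.700000)/(-2.248352) = 2.679185;  |Δ| = 0.220815
F(2.679185) = 0.074218
r₃ = 2.679185 − 0.074218·(-0.220815)/(0.783459) = 2.700103;  |Δ| = 0.020918
F(2.700103) = 0.002116
r₄ = 2.700103 − 0.002116·(0.020918)/(-0.072101) = 2.700717;  |Δ| = 0.000614
F(2.700717) = -0.000008
r₅ = 2.700717 − (-0.000008)·(0.000614)/(-0.002124) = 2.700715;  |Δ| = 0.000002
|r₅ − r₄| = 0.000002 < 10^{-4}

n = 5, rₙ = 2.7007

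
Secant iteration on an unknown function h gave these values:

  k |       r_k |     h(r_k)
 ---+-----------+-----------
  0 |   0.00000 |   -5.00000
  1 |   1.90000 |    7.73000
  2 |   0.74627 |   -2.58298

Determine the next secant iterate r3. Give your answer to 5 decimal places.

r3 = 0.74627 − (-2.58298)·(0.74627 − 1.90000) / (-2.58298 − 7.73000)
   = 0.74627 − (2.9800615)/(-10.3129800) = 1.0352322

1.03523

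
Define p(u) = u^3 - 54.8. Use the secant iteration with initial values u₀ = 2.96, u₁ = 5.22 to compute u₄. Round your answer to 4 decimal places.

p(2.96) = -28.865664, p(5.22) = 87.436648
u₂ = 5.220000 − 87.436648·(5.220000 − 2.960000) / (87.436648 − (-28.865664)) = 5.220000 − (197.606824)/(116.302312) = 3.520921
p(3.520921) = -11.151551
u₃ = 3.520921 − (-11.151551)·(3.520921 − 5.220000) / (-11.151551 − 87.436648) = 3.520921 − (18.947367)/(-98.588199) = 3.713108
p(3.713108) = -3.606749
u₄ = 3.713108 − (-3.606749)·(3.713108 − 3.520921) / (-3.606749 − (-11.151551)) = 3.713108 − (-0.693170)/(7.544802) = 3.804982

3.8050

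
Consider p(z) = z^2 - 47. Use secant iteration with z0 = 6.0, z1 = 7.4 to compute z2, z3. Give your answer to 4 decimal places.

p(6.0) = -11.000000, p(7.4) = 7.760000
z2 = 7.400000 − 7.760000·(7.400000 − 6.000000) / (7.760000 − (-11.000000)) = 7.400000 − (10.864000)/(18.760000) = 6.820896
p(6.820896) = -0.475384
z3 = 6.820896 − (-0.475384)·(6.820896 − 7.400000) / (-0.475384 − 7.760000) = 6.820896 − (0.275297)/(-8.235384) = 6.854324

6.8209, 6.8543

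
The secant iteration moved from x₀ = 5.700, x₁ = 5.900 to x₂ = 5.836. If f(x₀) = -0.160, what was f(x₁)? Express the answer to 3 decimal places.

The secant line through (5.700, -0.160) and (5.900, f(x₁)) crosses zero at x₂ = 5.836.
So (5.700, -0.160), (5.900, f(x₁)), (5.836, 0) are collinear:
f(x₁) = -0.160 · (5.900 − 5.836) / (5.700 − 5.836) = -0.160 · (0.06400)/(-0.13600) = 0.07529

0.075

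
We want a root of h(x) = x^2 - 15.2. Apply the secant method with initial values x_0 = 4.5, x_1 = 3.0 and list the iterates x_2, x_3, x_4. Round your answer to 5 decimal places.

h(4.5) = 5.0500000, h(3.0) = -6.2000000
x_2 = 3.0000000 − (-6.2000000)·(3.0000000 − 4.5000000) / (-6.2000000 − 5.0500000) = 3.0000000 − (9.3000000)/(-11.2500000) = 3.8266667
h(3.8266667) = -0.5566222
x_3 = 3.8266667 − (-0.5566222)·(3.8266667 − 3.0000000) / (-0.5566222 − (-6.2000000)) = 3.8266667 − (-0.4601410)/(5.6433778) = 3.9082031
h(3.9082031) = 0.0740517
x_4 = 3.9082031 − 0.0740517·(3.9082031 − 3.8266667) / (0.0740517 − (-0.5566222)) = 3.9082031 − (0.0060379)/(0.6306739) = 3.8986294

3.82667, 3.90820, 3.89863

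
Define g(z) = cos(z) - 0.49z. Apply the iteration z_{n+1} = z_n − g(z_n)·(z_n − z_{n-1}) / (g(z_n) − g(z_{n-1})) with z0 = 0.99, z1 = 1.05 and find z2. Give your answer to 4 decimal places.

1.0374

g(0.99) = 0.063590, g(1.05) = -0.016929
z2 = 1.050000 − (-0.016929)·(1.050000 − 0.990000) / (-0.016929 − 0.063590) = 1.050000 − (-0.001016)/(-0.080519) = 1.037385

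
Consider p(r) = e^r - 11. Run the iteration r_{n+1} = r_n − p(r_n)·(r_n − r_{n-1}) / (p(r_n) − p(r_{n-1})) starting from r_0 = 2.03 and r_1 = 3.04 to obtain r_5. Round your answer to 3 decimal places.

p(2.03) = -3.38591, p(3.04) = 9.90524
r_2 = 3.04000 − 9.90524·(3.04000 − 2.03000) / (9.90524 − (-3.38591)) = 3.04000 − (10.00430)/(13.29116) = 2.28730
p(2.28730) = -1.15172
r_3 = 2.28730 − (-1.15172)·(2.28730 − 3.04000) / (-1.15172 − 9.90524) = 2.28730 − (0.86690)/(-11.05696) = 2.36570
p(2.36570) = -0.34851
r_4 = 2.36570 − (-0.34851)·(2.36570 − 2.28730) / (-0.34851 − (-1.15172)) = 2.36570 − (-0.02732)/(0.80321) = 2.39972
p(2.39972) = 0.02007
r_5 = 2.39972 − 0.02007·(2.39972 − 2.36570) / (0.02007 − (-0.34851)) = 2.39972 − (0.00068)/(0.36858) = 2.39787

2.398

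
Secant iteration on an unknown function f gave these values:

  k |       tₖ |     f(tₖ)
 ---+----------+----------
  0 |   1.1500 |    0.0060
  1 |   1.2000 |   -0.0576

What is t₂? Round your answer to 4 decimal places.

1.1547

t₂ = 1.2000 − (-0.0576)·(1.2000 − 1.1500) / (-0.0576 − 0.0060)
   = 1.2000 − (-0.002880)/(-0.063600) = 1.154717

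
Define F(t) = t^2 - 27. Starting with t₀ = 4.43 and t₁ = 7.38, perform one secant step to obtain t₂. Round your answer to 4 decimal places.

F(4.43) = -7.375100, F(7.38) = 27.464400
t₂ = 7.380000 − 27.464400·(7.380000 − 4.430000) / (27.464400 − (-7.375100)) = 7.380000 − (81.019980)/(34.839500) = 5.054479

5.0545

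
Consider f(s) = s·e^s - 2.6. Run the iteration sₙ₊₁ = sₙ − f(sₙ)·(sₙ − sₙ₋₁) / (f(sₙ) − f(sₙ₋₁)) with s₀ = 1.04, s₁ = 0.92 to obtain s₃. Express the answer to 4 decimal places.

f(1.04) = 0.342386, f(0.92) = -0.291453
s₂ = 0.920000 − (-0.291453)·(0.920000 − 1.040000) / (-0.291453 − 0.342386) = 0.920000 − (0.034974)/(-0.633839) = 0.975179
f(0.975179) = -0.014177
s₃ = 0.975179 − (-0.014177)·(0.975179 − 0.920000) / (-0.014177 − (-0.291453)) = 0.975179 − (-0.000782)/(0.277276) = 0.978000

0.9780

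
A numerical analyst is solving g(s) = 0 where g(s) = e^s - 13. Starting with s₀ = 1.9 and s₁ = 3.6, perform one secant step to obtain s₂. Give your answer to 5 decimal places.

g(1.9) = -6.3141056, g(3.6) = 23.5982344
s₂ = 3.6000000 − 23.5982344·(3.6000000 − 1.9000000) / (23.5982344 − (-6.3141056)) = 3.6000000 − (40.1169986)/(29.9123400) = 2.2588479

2.25885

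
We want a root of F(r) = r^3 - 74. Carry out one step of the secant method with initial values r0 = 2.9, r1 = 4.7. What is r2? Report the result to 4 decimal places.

4.0242

F(2.9) = -49.611000, F(4.7) = 29.823000
r2 = 4.700000 − 29.823000·(4.700000 − 2.900000) / (29.823000 − (-49.611000)) = 4.700000 − (53.681400)/(79.434000) = 4.024201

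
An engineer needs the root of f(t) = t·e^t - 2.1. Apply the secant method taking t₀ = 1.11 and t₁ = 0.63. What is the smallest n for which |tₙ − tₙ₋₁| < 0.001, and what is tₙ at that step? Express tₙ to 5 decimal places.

n = 5, tₙ = 0.87522

f(1.11) = 1.2681378, f(0.63) = -0.9171053
t₂ = 0.6300000 − (-0.9171053)·(-0.4800000)/(-2.1852432) = 0.8314469;  |Δ| = 0.2014469
f(0.8314469) = -0.1904661
t₃ = 0.8314469 − (-0.1904661)·(0.2014469)/(0.7266392) = 0.8842501;  |Δ| = 0.0528031
f(0.8842501) = 0.0409180
t₄ = 0.8842501 − 0.0409180·(0.0528031)/(0.2313841) = 0.8749124;  |Δ| = 0.0093377
f(0.8749124) = -0.0013783
t₅ = 0.8749124 − (-0.0013783)·(-0.0093377)/(-0.0422963) = 0.8752166;  |Δ| = 0.0003043
|t₅ − t₄| = 0.0003043 < 0.001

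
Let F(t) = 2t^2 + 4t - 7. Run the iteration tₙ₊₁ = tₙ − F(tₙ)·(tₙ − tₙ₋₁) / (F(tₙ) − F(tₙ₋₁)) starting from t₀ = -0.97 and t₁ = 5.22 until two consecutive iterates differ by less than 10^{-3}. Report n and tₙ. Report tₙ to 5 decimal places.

F(-0.97) = -8.9982000, F(5.22) = 68.3768000
t₂ = 5.2200000 − 68.3768000·(6.1900000)/(77.3750000) = -0.2501440;  |Δ| = 5.4701440
F(-0.2501440) = -7.8754320
t₃ = -0.2501440 − (-7.8754320)·(-5.4701440)/(-76.2522320) = 0.3148197;  |Δ| = 0.5649637
F(0.3148197) = -5.5424981
t₄ = 0.3148197 − (-5.5424981)·(0.5649637)/(2.3329339) = 1.6570397;  |Δ| = 1.3422200
F(1.6570397) = 5.1197202
t₅ = 1.6570397 − 5.1197202·(1.3422200)/(10.6622182) = 1.0125406;  |Δ| = 0.6444992
F(1.0125406) = -0.8993610
t₆ = 1.0125406 − (-0.8993610)·(-0.6444992)/(-6.0190811) = 1.1088405;  |Δ| = 0.0963000
F(1.1088405) = -0.1055831
t₇ = 1.1088405 − (-0.1055831)·(0.0963000)/(0.7937778) = 1.1216497;  |Δ| = 0.0128092
F(1.1216497) = 0.0027952
t₈ = 1.1216497 − 0.0027952·(0.0128092)/(0.1083783) = 1.1213194;  |Δ| = 0.0003304
|t₈ − t₇| = 0.0003304 < 10^{-3}

n = 8, tₙ = 1.12132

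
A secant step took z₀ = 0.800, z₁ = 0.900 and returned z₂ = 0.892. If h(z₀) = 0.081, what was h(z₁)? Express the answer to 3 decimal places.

The secant line through (0.800, 0.081) and (0.900, h(z₁)) crosses zero at z₂ = 0.892.
So (0.800, 0.081), (0.900, h(z₁)), (0.892, 0) are collinear:
h(z₁) = 0.081 · (0.900 − 0.892) / (0.800 − 0.892) = 0.081 · (0.00800)/(-0.09200) = -0.00704

-0.007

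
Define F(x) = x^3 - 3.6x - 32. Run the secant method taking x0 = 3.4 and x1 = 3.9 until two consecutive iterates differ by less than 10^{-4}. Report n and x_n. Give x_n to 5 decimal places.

F(3.4) = -4.9360000, F(3.9) = 13.2790000
x2 = 3.9000000 − 13.2790000·(0.5000000)/(18.2150000) = 3.5354927;  |Δ| = 0.3645073
F(3.5354927) = -0.5351442
x3 = 3.5354927 − (-0.5351442)·(-0.3645073)/(-13.8141442) = 3.5496133;  |Δ| = 0.0141206
F(3.5496133) = -0.0543507
x4 = 3.5496133 − (-0.0543507)·(0.0141206)/(0.4807936) = 3.5512096;  |Δ| = 0.0015962
F(3.5512096) = 0.0002668
x5 = 3.5512096 − 0.0002668·(0.0015962)/(0.0546175) = 3.5512018;  |Δ| = 0.0000078
|x5 − x4| = 0.0000078 < 10^{-4}

n = 5, x_n = 3.55120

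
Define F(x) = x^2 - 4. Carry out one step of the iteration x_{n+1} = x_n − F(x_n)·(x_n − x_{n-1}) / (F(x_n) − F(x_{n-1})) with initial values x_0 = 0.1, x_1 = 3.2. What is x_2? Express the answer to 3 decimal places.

F(0.1) = -3.99000, F(3.2) = 6.24000
x_2 = 3.20000 − 6.24000·(3.20000 − 0.10000) / (6.24000 − (-3.99000)) = 3.20000 − (19.34400)/(10.23000) = 1.30909

1.309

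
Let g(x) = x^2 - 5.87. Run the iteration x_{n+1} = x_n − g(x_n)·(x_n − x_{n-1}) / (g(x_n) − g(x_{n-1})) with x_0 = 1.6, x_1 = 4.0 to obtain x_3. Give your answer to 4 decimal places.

2.3638

g(1.6) = -3.310000, g(4.0) = 10.130000
x_2 = 4.000000 − 10.130000·(4.000000 − 1.600000) / (10.130000 − (-3.310000)) = 4.000000 − (24.312000)/(13.440000) = 2.191071
g(2.191071) = -1.069206
x_3 = 2.191071 − (-1.069206)·(2.191071 − 4.000000) / (-1.069206 − 10.130000) = 2.191071 − (1.934117)/(-11.199206) = 2.363773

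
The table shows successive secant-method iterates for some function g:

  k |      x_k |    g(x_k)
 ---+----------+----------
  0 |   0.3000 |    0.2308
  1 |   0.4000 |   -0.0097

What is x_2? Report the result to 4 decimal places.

x_2 = 0.4000 − (-0.0097)·(0.4000 − 0.3000) / (-0.0097 − 0.2308)
   = 0.4000 − (-0.000970)/(-0.240500) = 0.395967

0.3960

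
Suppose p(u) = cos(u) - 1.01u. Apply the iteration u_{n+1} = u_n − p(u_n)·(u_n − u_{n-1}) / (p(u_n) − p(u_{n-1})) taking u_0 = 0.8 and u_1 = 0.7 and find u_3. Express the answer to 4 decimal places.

p(0.8) = -0.111293, p(0.7) = 0.057842
u_2 = 0.700000 − 0.057842·(0.700000 − 0.800000) / (0.057842 − (-0.111293)) = 0.700000 − (-0.005784)/(0.169135) = 0.734199
p(0.734199) = 0.000827
u_3 = 0.734199 − 0.000827·(0.734199 − 0.700000) / (0.000827 − 0.057842) = 0.734199 − (0.000028)/(-0.057015) = 0.734695

0.7347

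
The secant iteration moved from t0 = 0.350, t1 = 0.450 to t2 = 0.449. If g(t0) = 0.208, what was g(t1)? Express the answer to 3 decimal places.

The secant line through (0.350, 0.208) and (0.450, g(t1)) crosses zero at t2 = 0.449.
So (0.350, 0.208), (0.450, g(t1)), (0.449, 0) are collinear:
g(t1) = 0.208 · (0.450 − 0.449) / (0.350 − 0.449) = 0.208 · (0.00100)/(-0.09900) = -0.00210

-0.002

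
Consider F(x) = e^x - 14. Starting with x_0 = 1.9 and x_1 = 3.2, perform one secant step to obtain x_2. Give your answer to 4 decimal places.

F(1.9) = -7.314106, F(3.2) = 10.532530
x_2 = 3.200000 − 10.532530·(3.200000 − 1.900000) / (10.532530 − (-7.314106)) = 3.200000 − (13.692289)/(17.846636) = 2.432780

2.4328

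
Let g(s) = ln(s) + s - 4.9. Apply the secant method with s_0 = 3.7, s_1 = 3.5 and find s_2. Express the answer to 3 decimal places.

3.615

g(3.7) = 0.10833, g(3.5) = -0.14724
s_2 = 3.50000 − (-0.14724)·(3.50000 − 3.70000) / (-0.14724 − 0.10833) = 3.50000 − (0.02945)/(-0.25557) = 3.61522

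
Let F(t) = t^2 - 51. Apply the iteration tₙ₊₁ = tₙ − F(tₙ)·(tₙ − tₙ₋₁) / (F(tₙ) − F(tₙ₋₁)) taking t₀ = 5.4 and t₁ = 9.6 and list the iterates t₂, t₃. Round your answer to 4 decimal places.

F(5.4) = -21.840000, F(9.6) = 41.160000
t₂ = 9.600000 − 41.160000·(9.600000 − 5.400000) / (41.160000 − (-21.840000)) = 9.600000 − (172.872000)/(63.000000) = 6.856000
F(6.856000) = -3.995264
t₃ = 6.856000 − (-3.995264)·(6.856000 − 9.600000) / (-3.995264 − 41.160000) = 6.856000 − (10.963004)/(-45.155264) = 7.098785

6.8560, 7.0988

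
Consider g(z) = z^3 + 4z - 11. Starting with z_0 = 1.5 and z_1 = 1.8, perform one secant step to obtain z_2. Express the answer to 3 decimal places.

1.633

g(1.5) = -1.62500, g(1.8) = 2.03200
z_2 = 1.80000 − 2.03200·(1.80000 − 1.50000) / (2.03200 − (-1.62500)) = 1.80000 − (0.60960)/(3.65700) = 1.63331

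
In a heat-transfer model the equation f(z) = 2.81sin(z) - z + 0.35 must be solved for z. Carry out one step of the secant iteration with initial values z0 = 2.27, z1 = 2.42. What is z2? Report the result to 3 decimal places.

2.348

f(2.27) = 0.23065, f(2.42) = -0.21377
z2 = 2.42000 − (-0.21377)·(2.42000 − 2.27000) / (-0.21377 − 0.23065) = 2.42000 − (-0.03207)/(-0.44441) = 2.34785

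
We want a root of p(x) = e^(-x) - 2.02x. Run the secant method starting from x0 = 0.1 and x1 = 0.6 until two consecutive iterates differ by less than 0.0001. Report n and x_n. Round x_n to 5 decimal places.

n = 5, x_n = 0.34915

p(0.1) = 0.7028374, p(0.6) = -0.6631884
x2 = 0.6000000 − (-0.6631884)·(0.5000000)/(-1.3660258) = 0.3572563;  |Δ| = 0.2427437
p(0.3572563) = -0.0220645
x3 = 0.3572563 − (-0.0220645)·(-0.2427437)/(0.6411239) = 0.3489022;  |Δ| = 0.0083541
p(0.3489022) = 0.0006798
x4 = 0.3489022 − 0.0006798·(-0.0083541)/(0.0227443) = 0.3491518;  |Δ| = 0.0002497
p(0.3491518) = -0.0000007
x5 = 0.3491518 − (-0.0000007)·(0.0002497)/(-0.0006805) = 0.3491516;  |Δ| = 0.0000003
|x5 − x4| = 0.0000003 < 0.0001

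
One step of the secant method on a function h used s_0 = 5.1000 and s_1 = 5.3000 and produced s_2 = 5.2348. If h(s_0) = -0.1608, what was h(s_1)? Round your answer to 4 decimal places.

The secant line through (5.1000, -0.1608) and (5.3000, h(s_1)) crosses zero at s_2 = 5.2348.
So (5.1000, -0.1608), (5.3000, h(s_1)), (5.2348, 0) are collinear:
h(s_1) = -0.1608 · (5.3000 − 5.2348) / (5.1000 − 5.2348) = -0.1608 · (0.065200)/(-0.134800) = 0.077776

0.0778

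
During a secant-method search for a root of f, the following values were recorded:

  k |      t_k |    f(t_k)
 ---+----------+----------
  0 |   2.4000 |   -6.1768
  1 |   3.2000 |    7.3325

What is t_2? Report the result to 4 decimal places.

2.7658

t_2 = 3.2000 − 7.3325·(3.2000 − 2.4000) / (7.3325 − (-6.1768))
   = 3.2000 − (5.866000)/(13.509300) = 2.765781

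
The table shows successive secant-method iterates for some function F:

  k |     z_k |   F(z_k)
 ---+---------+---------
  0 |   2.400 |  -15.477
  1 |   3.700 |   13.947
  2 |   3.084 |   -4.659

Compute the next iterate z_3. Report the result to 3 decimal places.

3.238

z_3 = 3.084 − (-4.659)·(3.084 − 3.700) / (-4.659 − 13.947)
   = 3.084 − (2.86994)/(-18.60600) = 3.23825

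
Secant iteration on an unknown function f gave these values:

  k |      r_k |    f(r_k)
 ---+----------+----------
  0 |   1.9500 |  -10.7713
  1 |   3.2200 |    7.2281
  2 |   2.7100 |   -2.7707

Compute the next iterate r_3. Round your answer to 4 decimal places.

r_3 = 2.7100 − (-2.7707)·(2.7100 − 3.2200) / (-2.7707 − 7.2281)
   = 2.7100 − (1.413057)/(-9.998800) = 2.851323

2.8513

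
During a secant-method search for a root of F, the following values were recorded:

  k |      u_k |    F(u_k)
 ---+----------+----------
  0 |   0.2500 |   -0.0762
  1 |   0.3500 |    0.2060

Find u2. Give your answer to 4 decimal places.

u2 = 0.3500 − 0.2060·(0.3500 − 0.2500) / (0.2060 − (-0.0762))
   = 0.3500 − (0.020600)/(0.282200) = 0.277002

0.2770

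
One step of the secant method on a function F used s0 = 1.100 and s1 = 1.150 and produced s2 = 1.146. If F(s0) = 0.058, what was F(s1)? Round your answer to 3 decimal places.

The secant line through (1.100, 0.058) and (1.150, F(s1)) crosses zero at s2 = 1.146.
So (1.100, 0.058), (1.150, F(s1)), (1.146, 0) are collinear:
F(s1) = 0.058 · (1.150 − 1.146) / (1.100 − 1.146) = 0.058 · (0.00400)/(-0.04600) = -0.00504

-0.005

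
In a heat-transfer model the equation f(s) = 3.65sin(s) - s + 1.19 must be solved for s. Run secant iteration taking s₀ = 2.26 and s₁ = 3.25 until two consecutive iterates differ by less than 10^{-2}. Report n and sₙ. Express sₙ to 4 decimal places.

f(2.26) = 1.746897, f(3.25) = -2.454912
s₂ = 3.250000 − (-2.454912)·(0.990000)/(-4.201809) = 2.671591;  |Δ| = 0.578409
f(2.671591) = 0.171448
s₃ = 2.671591 − 0.171448·(-0.578409)/(2.626360) = 2.709350;  |Δ| = 0.037758
f(2.709350) = 0.009667
s₄ = 2.709350 − 0.009667·(0.037758)/(-0.161781) = 2.711606;  |Δ| = 0.002256
|s₄ − s₃| = 0.002256 < 10^{-2}

n = 4, sₙ = 2.7116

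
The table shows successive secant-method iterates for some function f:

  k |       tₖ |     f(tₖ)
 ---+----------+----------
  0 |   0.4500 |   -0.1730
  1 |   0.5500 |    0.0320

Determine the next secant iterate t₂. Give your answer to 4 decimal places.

t₂ = 0.5500 − 0.0320·(0.5500 − 0.4500) / (0.0320 − (-0.1730))
   = 0.5500 − (0.003200)/(0.205000) = 0.534390

0.5344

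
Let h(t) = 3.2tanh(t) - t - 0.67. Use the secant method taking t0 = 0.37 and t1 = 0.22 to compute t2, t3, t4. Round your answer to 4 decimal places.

0.3220, 0.3199, 0.3198

h(0.37) = 0.092773, h(0.22) = -0.197142
t2 = 0.220000 − (-0.197142)·(0.220000 − 0.370000) / (-0.197142 − 0.092773) = 0.220000 − (0.029571)/(-0.289916) = 0.322000
h(0.322000) = 0.004205
t3 = 0.322000 − 0.004205·(0.322000 − 0.220000) / (0.004205 − (-0.197142)) = 0.322000 − (0.000429)/(0.201347) = 0.319870
h(0.319870) = 0.000175
t4 = 0.319870 − 0.000175·(0.319870 − 0.322000) / (0.000175 − 0.004205) = 0.319870 − (0.000000)/(-0.004030) = 0.319777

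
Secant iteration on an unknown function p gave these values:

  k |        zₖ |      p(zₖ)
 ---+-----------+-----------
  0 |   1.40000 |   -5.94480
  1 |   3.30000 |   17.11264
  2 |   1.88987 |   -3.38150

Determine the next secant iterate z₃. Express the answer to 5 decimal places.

2.12254

z₃ = 1.88987 − (-3.38150)·(1.88987 − 3.30000) / (-3.38150 − 17.11264)
   = 1.88987 − (4.7683546)/(-20.4941400) = 2.1225392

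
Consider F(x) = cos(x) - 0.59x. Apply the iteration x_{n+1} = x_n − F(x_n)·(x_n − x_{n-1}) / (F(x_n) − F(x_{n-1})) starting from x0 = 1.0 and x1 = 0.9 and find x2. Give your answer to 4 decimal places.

0.9646

F(1.0) = -0.049698, F(0.9) = 0.090610
x2 = 0.900000 − 0.090610·(0.900000 − 1.000000) / (0.090610 − (-0.049698)) = 0.900000 − (-0.009061)/(0.140308) = 0.964579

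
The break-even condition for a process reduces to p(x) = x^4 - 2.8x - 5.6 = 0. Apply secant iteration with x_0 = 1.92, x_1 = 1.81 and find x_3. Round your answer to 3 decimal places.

p(1.92) = 2.61354, p(1.81) = 0.06483
x_2 = 1.81000 − 0.06483·(1.81000 − 1.92000) / (0.06483 − 2.61354) = 1.81000 − (-0.00713)/(-2.54871) = 1.80720
p(1.80720) = 0.00645
x_3 = 1.80720 − 0.00645·(1.80720 − 1.81000) / (0.00645 − 0.06483) = 1.80720 − (-0.00002)/(-0.05838) = 1.80689

1.807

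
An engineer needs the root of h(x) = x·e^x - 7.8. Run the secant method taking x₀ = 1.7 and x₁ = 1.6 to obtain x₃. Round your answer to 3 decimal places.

h(1.7) = 1.50571, h(1.6) = 0.12485
x₂ = 1.60000 − 0.12485·(1.60000 − 1.70000) / (0.12485 − 1.50571) = 1.60000 − (-0.01249)/(-1.38086) = 1.59096
h(1.59096) = 0.00914
x₃ = 1.59096 − 0.00914·(1.59096 − 1.60000) / (0.00914 − 0.12485) = 1.59096 − (-0.00008)/(-0.11571) = 1.59024

1.590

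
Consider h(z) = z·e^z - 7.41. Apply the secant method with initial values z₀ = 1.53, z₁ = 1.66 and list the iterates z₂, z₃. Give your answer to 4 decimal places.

1.5569, 1.5587

h(1.53) = -0.344189, h(1.66) = 1.320456
z₂ = 1.660000 − 1.320456·(1.660000 − 1.530000) / (1.320456 − (-0.344189)) = 1.660000 − (0.171659)/(1.664645) = 1.556879
h(1.556879) = -0.024174
z₃ = 1.556879 − (-0.024174)·(1.556879 − 1.660000) / (-0.024174 − 1.320456) = 1.556879 − (0.002493)/(-1.344630) = 1.558733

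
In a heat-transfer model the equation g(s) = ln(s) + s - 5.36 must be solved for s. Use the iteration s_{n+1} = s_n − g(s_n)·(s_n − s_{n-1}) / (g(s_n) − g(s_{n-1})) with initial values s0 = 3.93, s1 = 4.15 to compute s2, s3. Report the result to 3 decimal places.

g(3.93) = -0.06136, g(4.15) = 0.21311
s2 = 4.15000 − 0.21311·(4.15000 − 3.93000) / (0.21311 − (-0.06136)) = 4.15000 − (0.04688)/(0.27447) = 3.97918
g(3.97918) = 0.00026
s3 = 3.97918 − 0.00026·(3.97918 − 4.15000) / (0.00026 − 0.21311) = 3.97918 − (-0.00004)/(-0.21285) = 3.97897

3.979, 3.979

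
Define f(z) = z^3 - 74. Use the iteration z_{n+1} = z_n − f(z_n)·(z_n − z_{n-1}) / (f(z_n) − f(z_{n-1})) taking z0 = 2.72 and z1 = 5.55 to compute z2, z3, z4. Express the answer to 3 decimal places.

f(2.72) = -53.87635, f(5.55) = 96.95387
z2 = 5.55000 − 96.95387·(5.55000 − 2.72000) / (96.95387 − (-53.87635)) = 5.55000 − (274.37947)/(150.83023) = 3.73087
f(3.73087) = -22.06847
z3 = 3.73087 − (-22.06847)·(3.73087 − 5.55000) / (-22.06847 − 96.95387) = 3.73087 − (40.14537)/(-119.02235) = 4.06816
f(4.06816) = -6.67201
z4 = 4.06816 − (-6.67201)·(4.06816 − 3.73087) / (-6.67201 − (-22.06847)) = 4.06816 − (-2.25042)/(15.39646) = 4.21433

3.731, 4.068, 4.214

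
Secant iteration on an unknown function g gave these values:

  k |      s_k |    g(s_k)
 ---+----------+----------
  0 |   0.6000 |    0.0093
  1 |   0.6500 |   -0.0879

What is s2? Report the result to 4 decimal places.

0.6048

s2 = 0.6500 − (-0.0879)·(0.6500 − 0.6000) / (-0.0879 − 0.0093)
   = 0.6500 − (-0.004395)/(-0.097200) = 0.604784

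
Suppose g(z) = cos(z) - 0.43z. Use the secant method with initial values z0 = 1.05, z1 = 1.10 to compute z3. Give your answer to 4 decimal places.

1.0853

g(1.05) = 0.046071, g(1.10) = -0.019404
z2 = 1.100000 − (-0.019404)·(1.100000 − 1.050000) / (-0.019404 − 0.046071) = 1.100000 − (-0.000970)/(-0.065475) = 1.085182
g(1.085182) = 0.000123
z3 = 1.085182 − 0.000123·(1.085182 − 1.100000) / (0.000123 − (-0.019404)) = 1.085182 − (-0.000002)/(0.019527) = 1.085276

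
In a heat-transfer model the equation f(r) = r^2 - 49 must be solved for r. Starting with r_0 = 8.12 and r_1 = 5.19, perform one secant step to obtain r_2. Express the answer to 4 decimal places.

6.8477

f(8.12) = 16.934400, f(5.19) = -22.063900
r_2 = 5.190000 − (-22.063900)·(5.190000 − 8.120000) / (-22.063900 − 16.934400) = 5.190000 − (64.647227)/(-38.998300) = 6.847693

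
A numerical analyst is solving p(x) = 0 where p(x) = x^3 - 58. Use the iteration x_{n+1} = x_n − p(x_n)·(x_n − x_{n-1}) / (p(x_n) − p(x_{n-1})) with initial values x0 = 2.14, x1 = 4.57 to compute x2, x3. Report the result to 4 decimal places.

3.5076, 3.8092

p(2.14) = -48.199656, p(4.57) = 37.443993
x2 = 4.570000 − 37.443993·(4.570000 − 2.140000) / (37.443993 − (-48.199656)) = 4.570000 − (90.988903)/(85.643649) = 3.507587
p(3.507587) = -14.845563
x3 = 3.507587 − (-14.845563)·(3.507587 − 4.570000) / (-14.845563 − 37.443993) = 3.507587 − (15.772115)/(-52.289556) = 3.809218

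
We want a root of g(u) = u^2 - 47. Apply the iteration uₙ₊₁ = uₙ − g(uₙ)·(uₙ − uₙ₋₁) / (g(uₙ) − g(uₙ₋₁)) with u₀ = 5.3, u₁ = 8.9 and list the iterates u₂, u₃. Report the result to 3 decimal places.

g(5.3) = -18.91000, g(8.9) = 32.21000
u₂ = 8.90000 − 32.21000·(8.90000 − 5.30000) / (32.21000 − (-18.91000)) = 8.90000 − (115.95600)/(51.12000) = 6.63169
g(6.63169) = -3.02069
u₃ = 6.63169 − (-3.02069)·(6.63169 − 8.90000) / (-3.02069 − 32.21000) = 6.63169 − (6.85185)/(-35.23069) = 6.82618

6.632, 6.826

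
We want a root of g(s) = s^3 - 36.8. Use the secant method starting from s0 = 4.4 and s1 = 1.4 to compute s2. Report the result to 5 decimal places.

2.63930

g(4.4) = 48.3840000, g(1.4) = -34.0560000
s2 = 1.4000000 − (-34.0560000)·(1.4000000 − 4.4000000) / (-34.0560000 − 48.3840000) = 1.4000000 − (102.1680000)/(-82.4400000) = 2.6393013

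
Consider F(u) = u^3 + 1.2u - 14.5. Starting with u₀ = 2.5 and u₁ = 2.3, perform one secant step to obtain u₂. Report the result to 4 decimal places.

F(2.5) = 4.125000, F(2.3) = 0.427000
u₂ = 2.300000 − 0.427000·(2.300000 − 2.500000) / (0.427000 − 4.125000) = 2.300000 − (-0.085400)/(-3.698000) = 2.276906

2.2769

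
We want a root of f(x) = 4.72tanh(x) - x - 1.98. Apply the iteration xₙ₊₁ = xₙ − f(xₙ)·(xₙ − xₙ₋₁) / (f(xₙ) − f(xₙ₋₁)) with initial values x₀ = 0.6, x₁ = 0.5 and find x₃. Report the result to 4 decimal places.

0.6193

f(0.6) = -0.045126, f(0.5) = -0.298807
x₂ = 0.500000 − (-0.298807)·(0.500000 − 0.600000) / (-0.298807 − (-0.045126)) = 0.500000 − (0.029881)/(-0.253681) = 0.617789
f(0.617789) = -0.003741
x₃ = 0.617789 − (-0.003741)·(0.617789 − 0.500000) / (-0.003741 − (-0.298807)) = 0.617789 − (-0.000441)/(0.295066) = 0.619282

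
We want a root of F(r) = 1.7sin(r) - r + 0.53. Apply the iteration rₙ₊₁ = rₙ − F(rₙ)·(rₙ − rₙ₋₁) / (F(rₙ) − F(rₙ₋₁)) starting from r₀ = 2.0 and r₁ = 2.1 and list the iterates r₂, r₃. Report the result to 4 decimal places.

2.0425, 2.0435

F(2.0) = 0.075806, F(2.1) = -0.102544
r₂ = 2.100000 − (-0.102544)·(2.100000 − 2.000000) / (-0.102544 − 0.075806) = 2.100000 − (-0.010254)/(-0.178350) = 2.042504
F(2.042504) = 0.001845
r₃ = 2.042504 − 0.001845·(2.042504 − 2.100000) / (0.001845 − (-0.102544)) = 2.042504 − (-0.000106)/(0.104389) = 2.043520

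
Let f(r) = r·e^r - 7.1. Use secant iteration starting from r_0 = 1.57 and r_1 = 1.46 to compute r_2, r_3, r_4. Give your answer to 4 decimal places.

f(1.57) = 0.446438, f(1.46) = -0.813299
r_2 = 1.460000 − (-0.813299)·(1.460000 − 1.570000) / (-0.813299 − 0.446438) = 1.460000 − (0.089463)/(-1.259737) = 1.531017
f(1.531017) = -0.022297
r_3 = 1.531017 − (-0.022297)·(1.531017 − 1.460000) / (-0.022297 − (-0.813299)) = 1.531017 − (-0.001583)/(0.791002) = 1.533019
f(1.533019) = 0.001159
r_4 = 1.533019 − 0.001159·(1.533019 − 1.531017) / (0.001159 − (-0.022297)) = 1.533019 − (0.000002)/(0.023455) = 1.532920

1.5310, 1.5330, 1.5329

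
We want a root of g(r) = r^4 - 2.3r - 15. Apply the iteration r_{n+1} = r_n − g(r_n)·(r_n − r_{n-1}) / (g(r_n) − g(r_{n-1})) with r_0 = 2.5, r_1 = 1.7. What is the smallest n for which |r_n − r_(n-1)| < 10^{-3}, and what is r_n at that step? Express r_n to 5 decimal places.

g(2.5) = 18.3125000, g(1.7) = -10.5579000
r_2 = 1.7000000 − (-10.5579000)·(-0.8000000)/(-28.8704000) = 1.9925599;  |Δ| = 0.2925599
g(1.9925599) = -3.8196471
r_3 = 1.9925599 − (-3.8196471)·(0.2925599)/(6.7382529) = 2.1584004;  |Δ| = 0.1658405
g(2.1584004) = 1.7390921
r_4 = 2.1584004 − 1.7390921·(0.1658405)/(5.5587392) = 2.1065160;  |Δ| = 0.0518844
g(2.1065160) = -0.1543837
r_5 = 2.1065160 − (-0.1543837)·(-0.0518844)/(-1.8934758) = 2.1107463;  |Δ| = 0.0042304
g(2.1107463) = -0.0054633
r_6 = 2.1107463 − (-0.0054633)·(0.0042304)/(0.1489204) = 2.1109015;  |Δ| = 0.0001552
|r_6 − r_5| = 0.0001552 < 10^{-3}

n = 6, r_n = 2.11090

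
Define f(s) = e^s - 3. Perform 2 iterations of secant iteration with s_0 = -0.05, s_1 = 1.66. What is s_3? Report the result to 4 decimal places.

f(-0.05) = -2.048771, f(1.66) = 2.259311
s_2 = 1.660000 − 2.259311·(1.660000 − (-0.050000)) / (2.259311 − (-2.048771)) = 1.660000 − (3.863422)/(4.308081) = 0.763215
f(0.763215) = -0.854838
s_3 = 0.763215 − (-0.854838)·(0.763215 − 1.660000) / (-0.854838 − 2.259311) = 0.763215 − (0.766605)/(-3.114148) = 1.009384

1.0094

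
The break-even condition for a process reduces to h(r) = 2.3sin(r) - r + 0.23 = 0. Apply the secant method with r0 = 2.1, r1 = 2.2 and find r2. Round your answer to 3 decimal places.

2.151

h(2.1) = 0.11538, h(2.2) = -0.11046
r2 = 2.20000 − (-0.11046)·(2.20000 − 2.10000) / (-0.11046 − 0.11538) = 2.20000 − (-0.01105)/(-0.22584) = 2.15109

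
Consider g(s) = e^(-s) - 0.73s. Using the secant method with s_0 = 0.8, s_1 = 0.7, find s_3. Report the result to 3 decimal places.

0.688

g(0.8) = -0.13467, g(0.7) = -0.01441
s_2 = 0.70000 − (-0.01441)·(0.70000 − 0.80000) / (-0.01441 − (-0.13467)) = 0.70000 − (0.00144)/(0.12026) = 0.68801
g(0.68801) = 0.00032
s_3 = 0.68801 − 0.00032·(0.68801 − 0.70000) / (0.00032 − (-0.01441)) = 0.68801 − (0.00000)/(0.01474) = 0.68828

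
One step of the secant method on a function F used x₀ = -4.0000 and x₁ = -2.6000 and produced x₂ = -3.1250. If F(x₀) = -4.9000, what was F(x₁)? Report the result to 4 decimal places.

2.9400

The secant line through (-4.0000, -4.9000) and (-2.6000, F(x₁)) crosses zero at x₂ = -3.1250.
So (-4.0000, -4.9000), (-2.6000, F(x₁)), (-3.1250, 0) are collinear:
F(x₁) = -4.9000 · (-2.6000 − (-3.1250)) / (-4.0000 − (-3.1250)) = -4.9000 · (0.525000)/(-0.875000) = 2.940000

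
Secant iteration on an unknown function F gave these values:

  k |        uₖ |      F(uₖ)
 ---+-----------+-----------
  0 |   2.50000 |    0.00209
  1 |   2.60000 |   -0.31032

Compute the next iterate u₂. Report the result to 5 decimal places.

u₂ = 2.60000 − (-0.31032)·(2.60000 − 2.50000) / (-0.31032 − 0.00209)
   = 2.60000 − (-0.0310320)/(-0.3124100) = 2.5006690

2.50067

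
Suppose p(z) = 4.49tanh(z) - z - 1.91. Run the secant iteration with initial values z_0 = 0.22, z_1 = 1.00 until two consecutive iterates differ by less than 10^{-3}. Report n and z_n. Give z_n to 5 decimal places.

n = 6, z_n = 0.64665

p(0.22) = -1.1578339, p(1.00) = 0.5095578
z_2 = 1.0000000 − 0.5095578·(0.7800000)/(1.6673917) = 0.7616307;  |Δ| = 0.2383693
p(0.7616307) = 0.2111130
z_3 = 0.7616307 − 0.2111130·(-0.2383693)/(-0.2984448) = 0.5930136;  |Δ| = 0.1686170
p(0.5930136) = -0.1140661
z_4 = 0.5930136 − (-0.1140661)·(-0.1686170)/(-0.3251791) = 0.6521610;  |Δ| = 0.0591474
p(0.6521610) = 0.0111610
z_5 = 0.6521610 − 0.0111610·(0.0591474)/(0.1252271) = 0.6468894;  |Δ| = 0.0052716
p(0.6468894) = 0.0004899
z_6 = 0.6468894 − 0.0004899·(-0.0052716)/(-0.0106711) = 0.6466474;  |Δ| = 0.0002420
|z_6 − z_5| = 0.0002420 < 10^{-3}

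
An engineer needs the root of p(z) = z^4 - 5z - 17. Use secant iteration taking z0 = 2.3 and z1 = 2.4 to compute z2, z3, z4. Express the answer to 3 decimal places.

p(2.3) = -0.51590, p(2.4) = 4.17760
z2 = 2.40000 − 4.17760·(2.40000 − 2.30000) / (4.17760 − (-0.51590)) = 2.40000 − (0.41776)/(4.69350) = 2.31099
p(2.31099) = -0.03206
z3 = 2.31099 − (-0.03206)·(2.31099 − 2.40000) / (-0.03206 − 4.17760) = 2.31099 − (0.00285)/(-4.20966) = 2.31167
p(2.31167) = -0.00197
z4 = 2.31167 − (-0.00197)·(2.31167 − 2.31099) / (-0.00197 − (-0.03206)) = 2.31167 − (0.00000)/(0.03009) = 2.31171

2.311, 2.312, 2.312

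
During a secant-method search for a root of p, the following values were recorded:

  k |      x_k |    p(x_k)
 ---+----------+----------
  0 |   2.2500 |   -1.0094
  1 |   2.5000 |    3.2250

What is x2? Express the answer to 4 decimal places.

2.3096

x2 = 2.5000 − 3.2250·(2.5000 − 2.2500) / (3.2250 − (-1.0094))
   = 2.5000 − (0.806250)/(4.234400) = 2.309595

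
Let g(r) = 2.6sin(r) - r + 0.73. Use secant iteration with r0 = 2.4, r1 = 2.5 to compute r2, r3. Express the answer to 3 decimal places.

2.429, 2.429

g(2.4) = 0.08620, g(2.5) = -0.21397
r2 = 2.50000 − (-0.21397)·(2.50000 − 2.40000) / (-0.21397 − 0.08620) = 2.50000 − (-0.02140)/(-0.30018) = 2.42872
g(2.42872) = 0.00171
r3 = 2.42872 − 0.00171·(2.42872 − 2.50000) / (0.00171 − (-0.21397)) = 2.42872 − (-0.00012)/(0.21568) = 2.42928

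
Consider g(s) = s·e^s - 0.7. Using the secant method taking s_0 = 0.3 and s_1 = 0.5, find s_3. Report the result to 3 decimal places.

g(0.3) = -0.29504, g(0.5) = 0.12436
s_2 = 0.50000 − 0.12436·(0.50000 − 0.30000) / (0.12436 − (-0.29504)) = 0.50000 − (0.02487)/(0.41940) = 0.44070
g(0.44070) = -0.01525
s_3 = 0.44070 − (-0.01525)·(0.44070 − 0.50000) / (-0.01525 − 0.12436) = 0.44070 − (0.00090)/(-0.13961) = 0.44717

0.447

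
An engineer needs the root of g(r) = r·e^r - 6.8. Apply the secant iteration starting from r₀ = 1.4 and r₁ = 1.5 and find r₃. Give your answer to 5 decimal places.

1.50688

g(1.4) = -1.1227200, g(1.5) = -0.0774664
r₂ = 1.5000000 − (-0.0774664)·(1.5000000 − 1.4000000) / (-0.0774664 − (-1.1227200)) = 1.5000000 − (-0.0077466)/(1.0452537) = 1.5074113
g(1.5074113) = 0.0060031
r₃ = 1.5074113 − 0.0060031·(1.5074113 − 1.5000000) / (0.0060031 − (-0.0774664)) = 1.5074113 − (0.0000445)/(0.0834695) = 1.5068782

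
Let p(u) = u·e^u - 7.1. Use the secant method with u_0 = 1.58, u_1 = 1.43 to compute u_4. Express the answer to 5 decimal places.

1.53292

p(1.58) = 0.5708302, p(1.43) = -1.1244602
u_2 = 1.4300000 − (-1.1244602)·(1.4300000 − 1.5800000) / (-1.1244602 − 0.5708302) = 1.4300000 − (0.1686690)/(-1.6952903) = 1.5294927
p(1.5294927) = -0.0401146
u_3 = 1.5294927 − (-0.0401146)·(1.5294927 − 1.4300000) / (-0.0401146 − (-1.1244602)) = 1.5294927 − (-0.0039911)/(1.0843456) = 1.5331734
p(1.5331734) = 0.0029703
u_4 = 1.5331734 − 0.0029703·(1.5331734 − 1.5294927) / (0.0029703 − (-0.0401146)) = 1.5331734 − (0.0000109)/(0.0430849) = 1.5329196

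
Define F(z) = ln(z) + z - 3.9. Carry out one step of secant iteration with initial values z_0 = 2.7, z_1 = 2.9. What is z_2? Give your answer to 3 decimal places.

F(2.7) = -0.20675, F(2.9) = 0.06471
z_2 = 2.90000 − 0.06471·(2.90000 − 2.70000) / (0.06471 − (-0.20675)) = 2.90000 − (0.01294)/(0.27146) = 2.85232

2.852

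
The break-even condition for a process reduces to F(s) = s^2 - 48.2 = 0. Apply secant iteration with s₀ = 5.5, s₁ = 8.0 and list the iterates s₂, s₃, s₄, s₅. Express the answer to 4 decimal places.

6.8296, 6.9346, 6.9427, 6.9426

F(5.5) = -17.950000, F(8.0) = 15.800000
s₂ = 8.000000 − 15.800000·(8.000000 − 5.500000) / (15.800000 − (-17.950000)) = 8.000000 − (39.500000)/(33.750000) = 6.829630
F(6.829630) = -1.556159
s₃ = 6.829630 − (-1.556159)·(6.829630 − 8.000000) / (-1.556159 − 15.800000) = 6.829630 − (1.821283)/(-17.356159) = 6.934565
F(6.934565) = -0.111802
s₄ = 6.934565 − (-0.111802)·(6.934565 − 6.829630) / (-0.111802 − (-1.556159)) = 6.934565 − (-0.011732)/(1.444357) = 6.942688
F(6.942688) = 0.000918
s₅ = 6.942688 − 0.000918·(6.942688 − 6.934565) / (0.000918 − (-0.111802)) = 6.942688 − (0.000007)/(0.112721) = 6.942622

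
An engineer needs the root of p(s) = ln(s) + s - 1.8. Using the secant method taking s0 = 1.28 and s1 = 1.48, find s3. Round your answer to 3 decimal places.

1.437

p(1.28) = -0.27314, p(1.48) = 0.07204
s2 = 1.48000 − 0.07204·(1.48000 − 1.28000) / (0.07204 − (-0.27314)) = 1.48000 − (0.01441)/(0.34518) = 1.43826
p(1.43826) = 0.00169
s3 = 1.43826 − 0.00169·(1.43826 − 1.48000) / (0.00169 − 0.07204) = 1.43826 − (-0.00007)/(-0.07035) = 1.43725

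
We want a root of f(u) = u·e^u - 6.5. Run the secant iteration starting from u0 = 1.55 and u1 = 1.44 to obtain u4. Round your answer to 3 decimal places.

f(1.55) = 0.80278, f(1.44) = -0.42220
u2 = 1.44000 − (-0.42220)·(1.44000 − 1.55000) / (-0.42220 − 0.80278) = 1.44000 − (0.04644)/(-1.22498) = 1.47791
f(1.47791) = -0.02115
u3 = 1.47791 − (-0.02115)·(1.47791 − 1.44000) / (-0.02115 − (-0.42220)) = 1.47791 − (-0.00080)/(0.40105) = 1.47991
f(1.47991) = 0.00060
u4 = 1.47991 − 0.00060·(1.47991 − 1.47791) / (0.00060 − (-0.02115)) = 1.47991 − (0.00000)/(0.02175) = 1.47986

1.480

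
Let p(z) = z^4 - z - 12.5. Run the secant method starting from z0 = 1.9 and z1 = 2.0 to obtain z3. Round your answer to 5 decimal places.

1.94961

p(1.9) = -1.3679000, p(2.0) = 1.5000000
z2 = 2.0000000 − 1.5000000·(2.0000000 − 1.9000000) / (1.5000000 − (-1.3679000)) = 2.0000000 − (0.1500000)/(2.8679000) = 1.9476969
p(1.9476969) = -0.0568779
z3 = 1.9476969 − (-0.0568779)·(1.9476969 − 2.0000000) / (-0.0568779 − 1.5000000) = 1.9476969 − (0.0029749)/(-1.5568779) = 1.9496077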